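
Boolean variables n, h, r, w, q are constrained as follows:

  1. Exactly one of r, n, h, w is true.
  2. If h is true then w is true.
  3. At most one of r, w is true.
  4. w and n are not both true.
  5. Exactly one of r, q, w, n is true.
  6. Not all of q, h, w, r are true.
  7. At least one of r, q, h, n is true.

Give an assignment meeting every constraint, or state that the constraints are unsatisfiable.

n=F, h=F, r=T, w=F, q=F

  (1) {r, n, h, w}: 1 true — exactly one ✓
  (2) h=F ⇒ w: vacuous ✓
  (3) {r, w}: 1 true — at most one ✓
  (4) w=F, n=F — not both ✓
  (5) {r, q, w, n}: 1 true — exactly one ✓
  (6) {q, h, w, r}: 1/4 true — not all ✓
  (7) {r, q, h, n}: 1 true — at least one ✓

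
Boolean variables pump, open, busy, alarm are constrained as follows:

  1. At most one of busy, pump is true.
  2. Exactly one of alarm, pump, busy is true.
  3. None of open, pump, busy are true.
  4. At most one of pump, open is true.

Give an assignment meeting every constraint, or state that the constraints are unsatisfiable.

pump=F, open=F, busy=F, alarm=T

  (1) {busy, pump}: 0 true — at most one ✓
  (2) {alarm, pump, busy}: 1 true — exactly one ✓
  (3) {open, pump, busy}: 0 true — none ✓
  (4) {pump, open}: 0 true — at most one ✓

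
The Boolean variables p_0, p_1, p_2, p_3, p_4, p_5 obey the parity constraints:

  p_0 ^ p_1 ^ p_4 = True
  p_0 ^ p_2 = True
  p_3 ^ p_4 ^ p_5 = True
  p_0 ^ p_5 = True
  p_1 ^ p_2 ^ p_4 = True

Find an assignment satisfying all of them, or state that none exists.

Unsatisfiable — no assignment works.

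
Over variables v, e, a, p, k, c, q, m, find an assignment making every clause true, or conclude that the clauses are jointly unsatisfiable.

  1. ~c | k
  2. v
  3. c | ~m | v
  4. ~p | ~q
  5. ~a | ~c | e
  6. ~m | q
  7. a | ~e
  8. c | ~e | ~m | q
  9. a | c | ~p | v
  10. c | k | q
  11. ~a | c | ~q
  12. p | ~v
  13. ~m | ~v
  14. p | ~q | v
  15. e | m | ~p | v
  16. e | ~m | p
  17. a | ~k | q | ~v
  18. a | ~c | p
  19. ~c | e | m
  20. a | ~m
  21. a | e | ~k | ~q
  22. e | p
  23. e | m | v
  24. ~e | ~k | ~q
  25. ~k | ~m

v = True, e = True, a = True, p = True, k = True, c = True, q = False, m = False

Unit clause (v) forces v = True.
In (p | ~v) only p is left, so p = True.
In (~m | ~v) only ~m is left, so m = False.
In (~p | ~q) only ~q is left, so q = False.
Set e = True.
  then (a | ~e) forces a = True.
Try k = False:
  (~c | k) forces c = False.
  clause (c | k | q) is falsified — backtrack.
So k = True.
Set c = True.
All clauses satisfied.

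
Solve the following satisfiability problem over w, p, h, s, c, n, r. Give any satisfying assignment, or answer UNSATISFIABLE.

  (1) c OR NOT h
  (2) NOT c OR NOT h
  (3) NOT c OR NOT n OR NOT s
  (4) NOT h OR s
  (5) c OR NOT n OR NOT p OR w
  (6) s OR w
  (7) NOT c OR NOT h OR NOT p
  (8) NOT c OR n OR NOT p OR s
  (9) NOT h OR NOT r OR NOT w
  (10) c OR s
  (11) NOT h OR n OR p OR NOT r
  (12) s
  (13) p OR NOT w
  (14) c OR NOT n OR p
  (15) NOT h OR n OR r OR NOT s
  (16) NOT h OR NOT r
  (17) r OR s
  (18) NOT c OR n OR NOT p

w = True, p = True, h = False, s = True, c = False, n = False, r = True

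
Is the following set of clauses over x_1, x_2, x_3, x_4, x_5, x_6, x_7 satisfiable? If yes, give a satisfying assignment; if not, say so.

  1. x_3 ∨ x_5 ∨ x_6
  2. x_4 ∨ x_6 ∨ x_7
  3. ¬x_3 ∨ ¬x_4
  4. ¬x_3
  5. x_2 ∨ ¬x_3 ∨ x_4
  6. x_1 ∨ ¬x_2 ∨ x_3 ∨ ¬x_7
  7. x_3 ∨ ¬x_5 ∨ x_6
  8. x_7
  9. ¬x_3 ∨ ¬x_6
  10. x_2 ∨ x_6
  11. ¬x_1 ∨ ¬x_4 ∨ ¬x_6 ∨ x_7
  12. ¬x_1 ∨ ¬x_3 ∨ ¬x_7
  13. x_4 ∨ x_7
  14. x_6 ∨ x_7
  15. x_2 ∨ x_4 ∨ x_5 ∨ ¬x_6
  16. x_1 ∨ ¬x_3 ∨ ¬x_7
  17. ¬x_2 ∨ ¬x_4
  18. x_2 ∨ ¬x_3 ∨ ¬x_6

Unit clause (¬x_3) forces x_3 = False.
Unit clause (x_7) forces x_7 = True.
Set x_1 = True.
Set x_2 = True.
  then (¬x_2 ∨ ¬x_4) forces x_4 = False.
Set x_5 = True.
  then (x_3 ∨ ¬x_5 ∨ x_6) forces x_6 = True.
All clauses satisfied.

x_1 = True, x_2 = True, x_3 = False, x_4 = False, x_5 = True, x_6 = True, x_7 = True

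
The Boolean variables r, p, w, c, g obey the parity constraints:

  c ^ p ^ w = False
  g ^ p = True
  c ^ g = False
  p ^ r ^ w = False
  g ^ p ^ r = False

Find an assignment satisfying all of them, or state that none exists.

r = True, p = False, w = True, c = True, g = True

c ^ p ^ w = T ^ F ^ T = False ✓
g ^ p = T ^ F = True ✓
c ^ g = T ^ T = False ✓
p ^ r ^ w = F ^ T ^ T = False ✓
g ^ p ^ r = T ^ F ^ T = False ✓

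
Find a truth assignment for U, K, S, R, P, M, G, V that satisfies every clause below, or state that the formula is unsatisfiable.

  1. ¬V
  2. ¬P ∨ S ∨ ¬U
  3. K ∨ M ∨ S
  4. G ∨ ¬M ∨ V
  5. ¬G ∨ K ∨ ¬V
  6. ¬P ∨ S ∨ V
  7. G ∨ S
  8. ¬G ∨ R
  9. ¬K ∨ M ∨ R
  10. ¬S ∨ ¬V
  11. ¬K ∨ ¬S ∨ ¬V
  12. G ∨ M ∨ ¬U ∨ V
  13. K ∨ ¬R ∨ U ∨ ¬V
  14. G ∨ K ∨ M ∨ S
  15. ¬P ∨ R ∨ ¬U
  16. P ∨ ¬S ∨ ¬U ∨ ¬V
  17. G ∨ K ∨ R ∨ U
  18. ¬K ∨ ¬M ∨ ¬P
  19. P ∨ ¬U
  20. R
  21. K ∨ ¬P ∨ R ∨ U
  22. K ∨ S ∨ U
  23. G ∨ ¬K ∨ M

Unit clause (¬V) forces V = False.
Unit clause (R) forces R = True.
Set U = True.
  then (P ∨ ¬U) forces P = True.
  then (¬P ∨ S ∨ ¬U) forces S = True.
Set K = True.
  then (¬K ∨ ¬M ∨ ¬P) forces M = False.
  then (G ∨ ¬K ∨ M) forces G = True.
All clauses satisfied.

U = True; K = True; S = True; R = True; P = True; M = False; G = True; V = False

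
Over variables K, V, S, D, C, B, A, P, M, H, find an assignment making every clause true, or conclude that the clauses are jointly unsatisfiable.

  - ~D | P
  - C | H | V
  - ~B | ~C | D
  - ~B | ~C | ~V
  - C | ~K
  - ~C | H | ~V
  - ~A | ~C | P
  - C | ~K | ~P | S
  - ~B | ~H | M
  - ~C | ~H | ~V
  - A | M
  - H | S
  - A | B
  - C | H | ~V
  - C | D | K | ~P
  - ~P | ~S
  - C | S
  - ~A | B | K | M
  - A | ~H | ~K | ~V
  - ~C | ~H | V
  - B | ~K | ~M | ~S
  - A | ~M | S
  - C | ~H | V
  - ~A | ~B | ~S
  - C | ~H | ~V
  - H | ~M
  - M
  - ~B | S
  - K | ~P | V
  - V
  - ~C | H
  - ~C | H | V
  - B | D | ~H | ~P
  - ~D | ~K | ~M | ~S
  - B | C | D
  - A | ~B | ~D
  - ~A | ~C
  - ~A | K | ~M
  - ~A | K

The formula is unsatisfiable.

Case V = True:
  (M) forces M = True.
  (H | ~M) forces H = True.
  (~C | ~H | ~V) forces C = False.
  Clause (C | ~H | ~V) is falsified — contradiction.
Case V = False:
  Clause (V) is falsified — contradiction.
Both cases fail, so the formula is unsatisfiable.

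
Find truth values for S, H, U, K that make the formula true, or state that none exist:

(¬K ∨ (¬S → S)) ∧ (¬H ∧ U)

S = True, H = False, U = True, K = False

  ¬K ∨ (¬S → S) = True
    ¬K = True
    ¬S → S = True
      ¬S = False
  ¬H ∧ U = True
    ¬H = True
Both conjuncts True, so the formula holds.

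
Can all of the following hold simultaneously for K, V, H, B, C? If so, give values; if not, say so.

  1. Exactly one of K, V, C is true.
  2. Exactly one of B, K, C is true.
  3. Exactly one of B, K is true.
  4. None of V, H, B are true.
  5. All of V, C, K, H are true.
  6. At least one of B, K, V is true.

No satisfying assignment exists.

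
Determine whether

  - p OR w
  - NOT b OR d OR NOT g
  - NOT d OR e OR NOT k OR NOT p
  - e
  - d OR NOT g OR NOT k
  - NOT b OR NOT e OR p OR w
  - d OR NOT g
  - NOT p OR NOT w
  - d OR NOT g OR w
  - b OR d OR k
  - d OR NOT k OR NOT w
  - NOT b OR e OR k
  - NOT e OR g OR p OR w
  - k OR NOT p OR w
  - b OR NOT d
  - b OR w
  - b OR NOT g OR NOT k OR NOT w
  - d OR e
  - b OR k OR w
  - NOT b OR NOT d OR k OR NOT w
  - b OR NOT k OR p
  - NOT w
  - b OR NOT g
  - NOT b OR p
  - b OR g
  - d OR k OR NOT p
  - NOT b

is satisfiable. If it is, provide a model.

No satisfying assignment exists.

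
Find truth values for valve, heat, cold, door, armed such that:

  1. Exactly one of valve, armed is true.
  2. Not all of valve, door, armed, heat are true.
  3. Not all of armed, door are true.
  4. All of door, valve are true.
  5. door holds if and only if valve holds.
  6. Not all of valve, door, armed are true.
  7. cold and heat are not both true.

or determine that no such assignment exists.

valve = True; heat = False; cold = False; door = True; armed = False

  (1) {valve, armed}: 1 true — exactly one ✓
  (2) {valve, door, armed, heat}: 2/4 true — not all ✓
  (3) {armed, door}: 1/2 true — not all ✓
  (4) {door, valve}: all 2 true ✓
  (5) door=T, valve=T — same ✓
  (6) {valve, door, armed}: 2/3 true — not all ✓
  (7) cold=F, heat=F — not both ✓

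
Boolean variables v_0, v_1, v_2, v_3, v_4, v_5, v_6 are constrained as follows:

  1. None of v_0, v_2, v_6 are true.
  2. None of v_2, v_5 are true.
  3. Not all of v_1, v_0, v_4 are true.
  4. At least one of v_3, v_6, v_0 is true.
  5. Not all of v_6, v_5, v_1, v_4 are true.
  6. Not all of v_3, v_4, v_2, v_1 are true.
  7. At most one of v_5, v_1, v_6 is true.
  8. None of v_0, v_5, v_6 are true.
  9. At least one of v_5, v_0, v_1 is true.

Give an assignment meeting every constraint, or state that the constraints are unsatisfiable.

v_0: False; v_1: True; v_2: False; v_3: True; v_4: True; v_5: False; v_6: False

  (1) {v_0, v_2, v_6}: 0 true — none ✓
  (2) {v_2, v_5}: 0 true — none ✓
  (3) {v_1, v_0, v_4}: 2/3 true — not all ✓
  (4) {v_3, v_6, v_0}: 1 true — at least one ✓
  (5) {v_6, v_5, v_1, v_4}: 2/4 true — not all ✓
  (6) {v_3, v_4, v_2, v_1}: 3/4 true — not all ✓
  (7) {v_5, v_1, v_6}: 1 true — at most one ✓
  (8) {v_0, v_5, v_6}: 0 true — none ✓
  (9) {v_5, v_0, v_1}: 1 true — at least one ✓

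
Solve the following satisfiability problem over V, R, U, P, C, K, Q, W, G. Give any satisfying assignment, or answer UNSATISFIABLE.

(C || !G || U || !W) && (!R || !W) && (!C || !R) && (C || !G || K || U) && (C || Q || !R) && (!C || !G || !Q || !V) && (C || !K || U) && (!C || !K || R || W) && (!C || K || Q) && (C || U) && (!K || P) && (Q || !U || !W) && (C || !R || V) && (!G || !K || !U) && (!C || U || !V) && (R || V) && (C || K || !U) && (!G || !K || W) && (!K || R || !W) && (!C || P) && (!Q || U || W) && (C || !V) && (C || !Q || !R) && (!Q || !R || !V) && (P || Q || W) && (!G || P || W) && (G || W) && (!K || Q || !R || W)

V=T; R=F; U=T; P=T; C=T; K=F; Q=T; W=T; G=F

Set V = True.
  then (C || !V) forces C = True.
  then (!C || !R) forces R = False.
  then (!C || U || !V) forces U = True.
  then (!C || P) forces P = True.
Try K = True:
  (!C || !K || R || W) forces W = True.
  clause (!K || R || !W) is falsified — backtrack.
So K = False.
  then (!C || K || Q) forces Q = True.
  then (!C || !G || !Q || !V) forces G = False.
  then (G || W) forces W = True.
All clauses satisfied.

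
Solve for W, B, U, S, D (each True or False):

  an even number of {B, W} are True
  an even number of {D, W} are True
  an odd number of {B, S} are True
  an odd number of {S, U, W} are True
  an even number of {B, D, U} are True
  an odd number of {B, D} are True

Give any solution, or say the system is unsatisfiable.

Adding constraints 1, 2, 6 mod 2: every variable appears an even number of times on the left, so the left side is 0.
But the right sides sum to 1 (mod 2). 0 ≠ 1 — the system is inconsistent.

No satisfying assignment exists.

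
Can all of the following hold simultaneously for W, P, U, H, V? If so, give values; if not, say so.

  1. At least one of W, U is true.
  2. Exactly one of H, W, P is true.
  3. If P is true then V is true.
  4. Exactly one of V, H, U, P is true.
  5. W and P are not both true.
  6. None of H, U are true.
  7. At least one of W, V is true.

W=T, P=F, U=F, H=F, V=T

  (1) {W, U}: 1 true — at least one ✓
  (2) {H, W, P}: 1 true — exactly one ✓
  (3) P=F ⇒ V: vacuous ✓
  (4) {V, H, U, P}: 1 true — exactly one ✓
  (5) W=T, P=F — not both ✓
  (6) {H, U}: 0 true — none ✓
  (7) {W, V}: 2 true — at least one ✓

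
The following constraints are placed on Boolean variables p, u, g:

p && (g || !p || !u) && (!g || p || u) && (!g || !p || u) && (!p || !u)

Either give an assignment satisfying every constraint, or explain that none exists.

p=T, u=F, g=F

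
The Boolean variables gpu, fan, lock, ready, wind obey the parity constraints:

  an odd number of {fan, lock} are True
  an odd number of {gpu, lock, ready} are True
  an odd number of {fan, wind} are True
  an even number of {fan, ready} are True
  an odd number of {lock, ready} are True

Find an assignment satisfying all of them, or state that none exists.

gpu = False; fan = True; lock = False; ready = True; wind = False

{fan, lock}: 1 true → odd ✓
{gpu, lock, ready}: 1 true → odd ✓
{fan, wind}: 1 true → odd ✓
{fan, ready}: 2 true → even ✓
{lock, ready}: 1 true → odd ✓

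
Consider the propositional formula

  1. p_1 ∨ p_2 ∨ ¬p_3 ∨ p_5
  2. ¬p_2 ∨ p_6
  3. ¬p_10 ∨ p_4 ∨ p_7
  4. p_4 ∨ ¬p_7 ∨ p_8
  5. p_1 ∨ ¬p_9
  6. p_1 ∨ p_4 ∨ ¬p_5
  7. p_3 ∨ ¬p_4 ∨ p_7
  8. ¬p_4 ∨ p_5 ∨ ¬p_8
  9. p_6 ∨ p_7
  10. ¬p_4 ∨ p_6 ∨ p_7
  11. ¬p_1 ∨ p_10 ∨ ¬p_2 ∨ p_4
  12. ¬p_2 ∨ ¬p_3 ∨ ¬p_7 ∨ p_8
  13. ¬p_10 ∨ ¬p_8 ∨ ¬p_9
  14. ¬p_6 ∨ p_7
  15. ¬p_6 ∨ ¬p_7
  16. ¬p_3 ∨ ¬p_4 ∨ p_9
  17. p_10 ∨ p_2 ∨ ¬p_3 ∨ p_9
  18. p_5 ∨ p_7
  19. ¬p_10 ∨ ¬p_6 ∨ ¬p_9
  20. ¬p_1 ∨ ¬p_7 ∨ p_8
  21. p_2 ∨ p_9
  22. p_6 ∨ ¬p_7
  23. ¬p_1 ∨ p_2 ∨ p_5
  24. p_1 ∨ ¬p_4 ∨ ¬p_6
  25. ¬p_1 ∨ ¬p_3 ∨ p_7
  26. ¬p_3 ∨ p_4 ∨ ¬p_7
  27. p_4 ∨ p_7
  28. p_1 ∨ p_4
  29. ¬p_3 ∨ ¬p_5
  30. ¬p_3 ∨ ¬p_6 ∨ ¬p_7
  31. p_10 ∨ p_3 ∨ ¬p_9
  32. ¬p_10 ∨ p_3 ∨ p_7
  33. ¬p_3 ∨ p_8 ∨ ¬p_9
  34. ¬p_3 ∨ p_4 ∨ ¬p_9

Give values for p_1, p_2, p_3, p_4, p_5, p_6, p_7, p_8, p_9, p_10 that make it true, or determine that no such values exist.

Unsatisfiable — no assignment works.

Case p_7 = True:
  (¬p_6 ∨ ¬p_7) forces p_6 = False.
  Clause (p_6 ∨ ¬p_7) is falsified — contradiction.
Case p_7 = False:
  (p_6 ∨ p_7) forces p_6 = True.
  Clause (¬p_6 ∨ p_7) is falsified — contradiction.
Both cases fail, so the formula is unsatisfiable.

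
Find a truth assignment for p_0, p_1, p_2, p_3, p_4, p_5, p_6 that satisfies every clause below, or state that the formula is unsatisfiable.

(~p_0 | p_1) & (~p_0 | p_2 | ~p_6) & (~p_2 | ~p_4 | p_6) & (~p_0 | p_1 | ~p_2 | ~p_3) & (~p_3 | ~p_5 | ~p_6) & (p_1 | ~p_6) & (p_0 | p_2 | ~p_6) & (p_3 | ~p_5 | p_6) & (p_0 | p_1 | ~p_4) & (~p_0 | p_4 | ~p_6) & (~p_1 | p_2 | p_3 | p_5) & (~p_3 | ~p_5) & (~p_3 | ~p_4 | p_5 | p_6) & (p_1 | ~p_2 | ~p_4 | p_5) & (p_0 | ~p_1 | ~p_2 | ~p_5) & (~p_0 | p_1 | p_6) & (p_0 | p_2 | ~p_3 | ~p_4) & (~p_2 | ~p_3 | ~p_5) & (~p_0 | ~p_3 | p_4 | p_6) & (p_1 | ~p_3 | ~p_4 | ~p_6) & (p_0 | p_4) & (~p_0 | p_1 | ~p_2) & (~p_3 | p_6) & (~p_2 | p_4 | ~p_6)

Set p_0 = True.
  then (~p_0 | p_1) forces p_1 = True.
Try p_2 = False:
  (~p_0 | p_2 | ~p_6) forces p_6 = False.
  (~p_3 | p_6) forces p_3 = False.
  (p_3 | ~p_5 | p_6) forces p_5 = False.
  clause (~p_1 | p_2 | p_3 | p_5) is falsified — backtrack.
So p_2 = True.
Set p_3 = False.
Set p_4 = False.
  then (~p_0 | p_4 | ~p_6) forces p_6 = False.
  then (p_3 | ~p_5 | p_6) forces p_5 = False.
All clauses satisfied.

p_0 = True, p_1 = True, p_2 = True, p_3 = False, p_4 = False, p_5 = False, p_6 = False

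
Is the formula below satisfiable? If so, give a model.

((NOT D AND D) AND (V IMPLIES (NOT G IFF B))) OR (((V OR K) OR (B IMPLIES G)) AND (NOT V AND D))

G = False, D = True, B = False, K = False, V = False

  ((NOT D AND D) AND (V IMPLIES (NOT G IFF B))) OR (((V OR K) OR (B IMPLIES G)) AND (NOT V AND D)) = True
    (NOT D AND D) AND (V IMPLIES (NOT G IFF B)) = False
      NOT D AND D = False
        NOT D = False
      V IMPLIES (NOT G IFF B) = True
        NOT G IFF B = False
          NOT G = True
    ((V OR K) OR (B IMPLIES G)) AND (NOT V AND D) = True
      (V OR K) OR (B IMPLIES G) = True
        V OR K = False
        B IMPLIES G = True
      NOT V AND D = True
        NOT V = True
The formula evaluates to True.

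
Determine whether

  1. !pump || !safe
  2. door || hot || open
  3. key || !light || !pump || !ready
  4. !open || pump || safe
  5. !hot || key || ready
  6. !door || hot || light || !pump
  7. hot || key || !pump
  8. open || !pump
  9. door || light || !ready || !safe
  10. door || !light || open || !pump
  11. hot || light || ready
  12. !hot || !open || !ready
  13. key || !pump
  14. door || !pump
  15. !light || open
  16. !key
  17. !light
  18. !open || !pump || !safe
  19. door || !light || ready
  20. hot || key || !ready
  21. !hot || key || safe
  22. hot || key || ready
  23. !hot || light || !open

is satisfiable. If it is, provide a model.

ready = True, hot = True, safe = True, pump = False, key = False, door = True, light = False, open = False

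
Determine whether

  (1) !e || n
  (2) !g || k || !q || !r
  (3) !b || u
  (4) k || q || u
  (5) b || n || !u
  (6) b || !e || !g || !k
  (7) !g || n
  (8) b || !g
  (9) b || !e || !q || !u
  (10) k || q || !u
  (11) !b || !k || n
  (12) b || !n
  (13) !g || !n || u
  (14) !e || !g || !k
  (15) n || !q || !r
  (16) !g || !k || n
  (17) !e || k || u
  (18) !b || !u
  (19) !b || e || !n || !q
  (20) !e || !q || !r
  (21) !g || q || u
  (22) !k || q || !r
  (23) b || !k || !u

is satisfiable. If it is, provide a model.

Try b = True:
  (!b || u) forces u = True.
  clause (!b || !u) is falsified — backtrack.
So b = False.
  then (b || !g) forces g = False.
  then (b || !n) forces n = False.
  then (!e || n) forces e = False.
  then (b || n || !u) forces u = False.
Set k = True.
Set q = True.
  then (n || !q || !r) forces r = False.
All clauses satisfied.

b: False; k: True; n: False; q: True; r: False; u: False; g: False; e: False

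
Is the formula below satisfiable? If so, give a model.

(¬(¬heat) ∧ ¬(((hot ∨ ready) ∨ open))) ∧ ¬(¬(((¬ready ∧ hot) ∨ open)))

The formula is unsatisfiable.

Case hot = True: the conjunct ¬(((hot ∨ ready) ∨ open)) becomes ¬((True ∨ open)) = False.
Case hot = False: the formula simplifies to (¬(¬heat) ∧ ¬((ready ∨ open))) ∧ ¬(¬open).
  open = True: the conjunct ¬((ready ∨ open)) becomes ¬((ready ∨ True)) = False.
  open = False: the conjunct ¬(¬open) becomes ¬(¬False) = False.
Both cases fail — unsatisfiable.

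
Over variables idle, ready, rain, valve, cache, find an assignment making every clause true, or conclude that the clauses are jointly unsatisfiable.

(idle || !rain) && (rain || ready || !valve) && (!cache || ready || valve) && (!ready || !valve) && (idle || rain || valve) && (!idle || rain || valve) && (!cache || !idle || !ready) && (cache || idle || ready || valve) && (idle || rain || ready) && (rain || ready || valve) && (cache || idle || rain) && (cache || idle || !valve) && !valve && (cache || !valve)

idle = True, ready = False, rain = True, valve = False, cache = False

Unit clause (!valve) forces valve = False.
Try idle = False:
  (idle || !rain) forces rain = False.
  clause (idle || rain || valve) is falsified — backtrack.
So idle = True.
  then (!idle || rain || valve) forces rain = True.
Set ready = False.
  then (!cache || ready || valve) forces cache = False.
All clauses satisfied.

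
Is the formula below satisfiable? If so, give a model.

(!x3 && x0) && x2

x0 = True; x2 = True; x3 = False

  !x3 && x0 = True
    !x3 = True
Both conjuncts True, so the formula holds.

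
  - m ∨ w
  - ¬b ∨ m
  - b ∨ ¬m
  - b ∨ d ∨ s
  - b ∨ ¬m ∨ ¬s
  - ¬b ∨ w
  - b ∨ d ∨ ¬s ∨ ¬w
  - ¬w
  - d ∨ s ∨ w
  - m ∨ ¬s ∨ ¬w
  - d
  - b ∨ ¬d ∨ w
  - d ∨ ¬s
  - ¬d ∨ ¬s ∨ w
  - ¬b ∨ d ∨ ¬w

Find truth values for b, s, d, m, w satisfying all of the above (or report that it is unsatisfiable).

Case w = True:
  Clause (¬w) is falsified — contradiction.
Case w = False:
  (m ∨ w) forces m = True.
  (b ∨ ¬m) forces b = True.
  Clause (¬b ∨ w) is falsified — contradiction.
Both cases fail, so the formula is unsatisfiable.

The formula is unsatisfiable.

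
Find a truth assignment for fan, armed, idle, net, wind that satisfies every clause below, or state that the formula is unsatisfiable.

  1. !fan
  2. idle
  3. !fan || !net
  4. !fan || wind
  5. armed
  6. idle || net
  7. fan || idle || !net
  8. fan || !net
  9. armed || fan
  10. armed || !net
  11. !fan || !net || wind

Unit clause (!fan) forces fan = False.
Unit clause (idle) forces idle = True.
Unit clause (armed) forces armed = True.
In (fan || !net) only !net is left, so net = False.
Set wind = True.
All clauses satisfied.

fan=F, armed=T, idle=T, net=F, wind=T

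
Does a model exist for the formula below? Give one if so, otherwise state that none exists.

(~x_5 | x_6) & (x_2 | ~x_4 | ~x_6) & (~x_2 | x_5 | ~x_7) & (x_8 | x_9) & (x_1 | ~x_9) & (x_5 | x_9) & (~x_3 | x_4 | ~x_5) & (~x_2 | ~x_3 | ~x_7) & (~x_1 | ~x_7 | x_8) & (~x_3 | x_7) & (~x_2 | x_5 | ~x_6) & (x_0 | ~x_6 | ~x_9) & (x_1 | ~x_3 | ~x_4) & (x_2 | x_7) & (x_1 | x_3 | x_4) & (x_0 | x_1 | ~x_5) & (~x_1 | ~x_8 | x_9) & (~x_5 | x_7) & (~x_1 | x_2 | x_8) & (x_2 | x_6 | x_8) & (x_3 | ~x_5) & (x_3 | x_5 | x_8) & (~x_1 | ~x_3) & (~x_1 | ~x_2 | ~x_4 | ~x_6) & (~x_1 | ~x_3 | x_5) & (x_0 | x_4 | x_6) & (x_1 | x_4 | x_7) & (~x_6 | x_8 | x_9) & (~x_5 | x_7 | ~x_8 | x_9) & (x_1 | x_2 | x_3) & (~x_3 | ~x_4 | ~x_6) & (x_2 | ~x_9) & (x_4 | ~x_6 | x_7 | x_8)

Set x_0 = True.
Set x_1 = True.
  then (~x_1 | ~x_3) forces x_3 = False.
  then (x_3 | ~x_5) forces x_5 = False.
  then (x_3 | x_5 | x_8) forces x_8 = True.
  then (x_5 | x_9) forces x_9 = True.
  then (x_2 | ~x_9) forces x_2 = True.
  then (~x_2 | x_5 | ~x_7) forces x_7 = False.
  then (~x_2 | x_5 | ~x_6) forces x_6 = False.
Set x_4 = False.
All clauses satisfied.

x_0: True; x_1: True; x_2: True; x_3: False; x_4: False; x_5: False; x_6: False; x_7: False; x_8: True; x_9: True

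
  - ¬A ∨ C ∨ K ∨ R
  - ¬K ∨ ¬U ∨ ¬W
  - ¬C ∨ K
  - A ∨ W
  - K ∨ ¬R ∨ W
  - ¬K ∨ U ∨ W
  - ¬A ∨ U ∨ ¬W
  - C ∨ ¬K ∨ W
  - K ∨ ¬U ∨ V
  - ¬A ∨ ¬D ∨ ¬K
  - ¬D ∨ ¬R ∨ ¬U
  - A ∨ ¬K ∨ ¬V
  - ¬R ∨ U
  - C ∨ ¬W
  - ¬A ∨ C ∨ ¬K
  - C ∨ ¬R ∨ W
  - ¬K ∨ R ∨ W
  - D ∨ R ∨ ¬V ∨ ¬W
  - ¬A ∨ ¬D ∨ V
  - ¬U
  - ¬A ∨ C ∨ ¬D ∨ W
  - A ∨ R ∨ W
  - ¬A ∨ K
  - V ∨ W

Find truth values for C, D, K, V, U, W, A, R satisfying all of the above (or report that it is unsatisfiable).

C = True; D = False; K = True; V = False; U = False; W = True; A = False; R = False

Unit clause (¬U) forces U = False.
In (¬R ∨ U) only ¬R is left, so R = False.
Try C = False:
  (C ∨ ¬W) forces W = False.
  (A ∨ W) forces A = True.
  (¬A ∨ C ∨ K ∨ R) forces K = True.
  clause (¬K ∨ U ∨ W) is falsified — backtrack.
So C = True.
  then (¬C ∨ K) forces K = True.
  then (¬K ∨ U ∨ W) forces W = True.
  then (¬A ∨ U ∨ ¬W) forces A = False.
  then (A ∨ ¬K ∨ ¬V) forces V = False.
Set D = False.
All clauses satisfied.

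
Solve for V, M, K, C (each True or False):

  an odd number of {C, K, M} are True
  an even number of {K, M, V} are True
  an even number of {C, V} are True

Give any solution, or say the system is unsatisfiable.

Adding constraints 1, 2, 3 mod 2: every variable appears an even number of times on the left, so the left side is 0.
But the right sides sum to 1 (mod 2). 0 ≠ 1 — the system is inconsistent.

No satisfying assignment exists.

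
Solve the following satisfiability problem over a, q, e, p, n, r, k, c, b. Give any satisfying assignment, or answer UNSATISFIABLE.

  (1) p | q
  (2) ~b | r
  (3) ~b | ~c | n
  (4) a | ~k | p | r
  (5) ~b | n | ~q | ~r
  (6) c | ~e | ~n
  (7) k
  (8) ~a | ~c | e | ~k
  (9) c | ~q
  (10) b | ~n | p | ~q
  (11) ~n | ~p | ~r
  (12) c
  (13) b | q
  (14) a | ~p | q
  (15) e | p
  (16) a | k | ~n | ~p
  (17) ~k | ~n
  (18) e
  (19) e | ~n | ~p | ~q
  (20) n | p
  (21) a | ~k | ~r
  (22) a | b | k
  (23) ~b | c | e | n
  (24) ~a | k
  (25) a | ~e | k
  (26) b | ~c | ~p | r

a = True, q = True, e = True, p = True, n = False, r = True, k = True, c = True, b = False

Unit clause (k) forces k = True.
Unit clause (c) forces c = True.
In (~k | ~n) only ~n is left, so n = False.
Unit clause (e) forces e = True.
In (n | p) only p is left, so p = True.
In (~b | ~c | n) only ~b is left, so b = False.
In (b | q) only q is left, so q = True.
In (b | ~c | ~p | r) only r is left, so r = True.
In (a | ~k | ~r) only a is left, so a = True.
All clauses satisfied.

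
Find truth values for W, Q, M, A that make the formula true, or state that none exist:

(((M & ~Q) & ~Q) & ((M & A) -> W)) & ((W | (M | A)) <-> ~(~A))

W = True, Q = False, M = True, A = True

  ((M & ~Q) & ~Q) & ((M & A) -> W) = True
    (M & ~Q) & ~Q = True
      M & ~Q = True
        ~Q = True
      ~Q = True
    (M & A) -> W = True
      M & A = True
  (W | (M | A)) <-> ~(~A) = True
    W | (M | A) = True
      M | A = True
    ~(~A) = True
      ~A = False
Both conjuncts True, so the formula holds.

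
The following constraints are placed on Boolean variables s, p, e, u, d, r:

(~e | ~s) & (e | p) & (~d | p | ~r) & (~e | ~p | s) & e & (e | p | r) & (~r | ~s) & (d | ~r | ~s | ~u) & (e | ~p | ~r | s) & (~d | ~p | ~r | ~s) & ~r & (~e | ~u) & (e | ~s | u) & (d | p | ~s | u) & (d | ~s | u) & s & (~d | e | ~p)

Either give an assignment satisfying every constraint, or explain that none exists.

UNSATISFIABLE

Case s = True:
  (~e | ~s) forces e = False.
  Clause (e) is falsified — contradiction.
Case s = False:
  Clause (s) is falsified — contradiction.
Both cases fail, so the formula is unsatisfiable.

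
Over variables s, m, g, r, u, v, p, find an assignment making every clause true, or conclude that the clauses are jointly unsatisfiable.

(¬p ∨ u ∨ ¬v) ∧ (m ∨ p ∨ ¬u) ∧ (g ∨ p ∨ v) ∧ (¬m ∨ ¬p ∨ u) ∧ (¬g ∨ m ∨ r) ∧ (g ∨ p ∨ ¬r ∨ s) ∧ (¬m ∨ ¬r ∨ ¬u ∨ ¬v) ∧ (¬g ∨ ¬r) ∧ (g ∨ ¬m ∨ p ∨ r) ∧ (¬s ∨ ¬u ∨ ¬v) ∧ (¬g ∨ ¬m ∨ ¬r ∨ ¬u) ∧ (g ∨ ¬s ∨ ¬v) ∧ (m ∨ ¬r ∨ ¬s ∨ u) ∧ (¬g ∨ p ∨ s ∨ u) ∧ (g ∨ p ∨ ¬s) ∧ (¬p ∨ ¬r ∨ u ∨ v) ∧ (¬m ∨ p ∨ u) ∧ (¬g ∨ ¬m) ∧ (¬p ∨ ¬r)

Set s = False.
Set m = False.
Try g = True:
  (¬g ∨ m ∨ r) forces r = True.
  clause (¬g ∨ ¬r) is falsified — backtrack.
So g = False.
Set r = False.
Set u = True.
  then (m ∨ p ∨ ¬u) forces p = True.
Set v = False.
All clauses satisfied.

s: False, m: False, g: False, r: False, u: True, v: False, p: True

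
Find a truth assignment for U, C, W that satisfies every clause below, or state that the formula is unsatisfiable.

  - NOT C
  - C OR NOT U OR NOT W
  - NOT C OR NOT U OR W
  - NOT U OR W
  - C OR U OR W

Unit clause (NOT C) forces C = False.
Set U = False.
  then (C OR U OR W) forces W = True.
Check each clause:
  (NOT C): NOT C holds.
  (C OR NOT U OR NOT W): NOT U holds.
  (NOT C OR NOT U OR W): NOT C holds.
  (NOT U OR W): NOT U holds.
  (C OR U OR W): W holds.
All clauses satisfied.

U: False, C: False, W: True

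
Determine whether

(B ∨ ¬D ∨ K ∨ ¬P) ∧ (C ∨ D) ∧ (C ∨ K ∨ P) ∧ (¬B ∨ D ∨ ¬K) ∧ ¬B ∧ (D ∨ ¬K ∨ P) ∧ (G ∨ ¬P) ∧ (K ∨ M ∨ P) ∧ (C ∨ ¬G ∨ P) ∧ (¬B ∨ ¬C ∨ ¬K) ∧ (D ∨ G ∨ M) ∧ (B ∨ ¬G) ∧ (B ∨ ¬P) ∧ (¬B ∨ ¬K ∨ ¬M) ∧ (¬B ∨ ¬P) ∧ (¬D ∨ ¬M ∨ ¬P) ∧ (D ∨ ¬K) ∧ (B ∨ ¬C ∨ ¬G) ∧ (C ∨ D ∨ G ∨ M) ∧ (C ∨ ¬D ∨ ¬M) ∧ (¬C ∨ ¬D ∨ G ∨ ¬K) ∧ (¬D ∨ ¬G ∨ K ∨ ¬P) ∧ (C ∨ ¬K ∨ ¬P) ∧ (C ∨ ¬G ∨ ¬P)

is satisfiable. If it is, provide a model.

P = False, D = True, B = False, C = True, G = False, M = True, K = False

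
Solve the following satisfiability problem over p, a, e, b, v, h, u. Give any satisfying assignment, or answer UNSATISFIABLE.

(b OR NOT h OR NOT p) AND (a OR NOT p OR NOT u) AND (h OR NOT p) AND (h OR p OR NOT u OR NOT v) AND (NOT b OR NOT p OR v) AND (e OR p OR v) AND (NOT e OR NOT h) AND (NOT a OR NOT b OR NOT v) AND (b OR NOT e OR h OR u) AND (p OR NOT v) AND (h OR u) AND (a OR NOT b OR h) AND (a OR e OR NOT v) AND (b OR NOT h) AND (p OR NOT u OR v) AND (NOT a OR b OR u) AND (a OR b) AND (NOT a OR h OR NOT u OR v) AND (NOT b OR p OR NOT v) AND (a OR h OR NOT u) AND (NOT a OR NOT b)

No satisfying assignment exists.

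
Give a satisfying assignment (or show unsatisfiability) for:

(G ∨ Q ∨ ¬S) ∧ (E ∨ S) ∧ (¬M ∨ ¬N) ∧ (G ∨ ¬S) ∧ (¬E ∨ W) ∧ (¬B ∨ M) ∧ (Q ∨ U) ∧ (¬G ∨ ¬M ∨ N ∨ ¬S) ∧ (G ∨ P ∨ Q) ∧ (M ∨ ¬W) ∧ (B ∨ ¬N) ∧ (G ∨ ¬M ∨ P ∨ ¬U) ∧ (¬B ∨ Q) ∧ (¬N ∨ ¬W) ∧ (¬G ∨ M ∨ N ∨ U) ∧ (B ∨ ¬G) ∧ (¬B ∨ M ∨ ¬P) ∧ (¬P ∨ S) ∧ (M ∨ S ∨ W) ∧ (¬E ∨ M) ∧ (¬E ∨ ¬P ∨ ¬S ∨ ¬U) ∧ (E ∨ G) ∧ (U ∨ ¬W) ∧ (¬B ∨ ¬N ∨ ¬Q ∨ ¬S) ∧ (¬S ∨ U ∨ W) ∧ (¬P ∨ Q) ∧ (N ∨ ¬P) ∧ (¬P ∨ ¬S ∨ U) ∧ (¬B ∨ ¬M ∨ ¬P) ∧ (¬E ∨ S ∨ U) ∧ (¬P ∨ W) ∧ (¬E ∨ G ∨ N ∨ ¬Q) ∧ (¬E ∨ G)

W = True; N = False; U = True; G = True; P = False; B = True; S = False; Q = True; E = True; M = True

Set W = True.
  then (M ∨ ¬W) forces M = True.
  then (¬N ∨ ¬W) forces N = False.
  then (U ∨ ¬W) forces U = True.
  then (N ∨ ¬P) forces P = False.
  then (G ∨ ¬M ∨ P ∨ ¬U) forces G = True.
  then (B ∨ ¬G) forces B = True.
  then (¬G ∨ ¬M ∨ N ∨ ¬S) forces S = False.
  then (¬B ∨ Q) forces Q = True.
  then (E ∨ S) forces E = True.
All clauses satisfied.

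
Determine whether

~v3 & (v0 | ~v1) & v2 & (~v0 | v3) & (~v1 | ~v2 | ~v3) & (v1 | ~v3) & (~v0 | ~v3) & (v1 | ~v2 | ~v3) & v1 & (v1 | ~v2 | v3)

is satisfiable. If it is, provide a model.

Case v1 = True:
  (~v3) forces v3 = False.
  (v0 | ~v1) forces v0 = True.
  Clause (~v0 | v3) is falsified — contradiction.
Case v1 = False:
  Clause (v1) is falsified — contradiction.
Both cases fail, so the formula is unsatisfiable.

Unsatisfiable — no assignment works.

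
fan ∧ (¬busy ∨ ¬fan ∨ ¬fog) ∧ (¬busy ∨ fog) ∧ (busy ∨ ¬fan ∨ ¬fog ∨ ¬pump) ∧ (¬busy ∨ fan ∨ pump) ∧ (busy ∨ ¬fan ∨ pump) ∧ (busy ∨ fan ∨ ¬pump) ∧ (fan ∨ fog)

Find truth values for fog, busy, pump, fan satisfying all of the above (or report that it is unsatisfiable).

Unit clause (fan) forces fan = True.
Try fog = True:
  (¬busy ∨ ¬fan ∨ ¬fog) forces busy = False.
  (busy ∨ ¬fan ∨ ¬fog ∨ ¬pump) forces pump = False.
  clause (busy ∨ ¬fan ∨ pump) is falsified — backtrack.
So fog = False.
  then (¬busy ∨ fog) forces busy = False.
  then (busy ∨ ¬fan ∨ pump) forces pump = True.
Check each clause:
  (fan): fan holds.
  (¬busy ∨ ¬fan ∨ ¬fog): ¬busy holds.
  (¬busy ∨ fog): ¬busy holds.
  (busy ∨ ¬fan ∨ ¬fog ∨ ¬pump): ¬fog holds.
  (¬busy ∨ fan ∨ pump): ¬busy holds.
  (busy ∨ ¬fan ∨ pump): pump holds.
  (busy ∨ fan ∨ ¬pump): fan holds.
  (fan ∨ fog): fan holds.
All clauses satisfied.

fog: False, busy: False, pump: True, fan: True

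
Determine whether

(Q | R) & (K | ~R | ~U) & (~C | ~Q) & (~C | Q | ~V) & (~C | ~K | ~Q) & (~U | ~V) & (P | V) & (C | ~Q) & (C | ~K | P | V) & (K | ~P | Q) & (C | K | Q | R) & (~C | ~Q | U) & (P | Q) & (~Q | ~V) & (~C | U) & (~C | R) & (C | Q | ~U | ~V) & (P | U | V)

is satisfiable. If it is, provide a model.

Try P = False:
  (P | V) forces V = True.
  (~U | ~V) forces U = False.
  (P | Q) forces Q = True.
  clause (~Q | ~V) is falsified — backtrack.
So P = True.
Set R = True.
Set Q = False.
  then (K | ~P | Q) forces K = True.
Set U = False.
  then (~C | U) forces C = False.
Set V = True.
All clauses satisfied.

P = True, R = True, Q = False, K = True, U = False, V = True, C = False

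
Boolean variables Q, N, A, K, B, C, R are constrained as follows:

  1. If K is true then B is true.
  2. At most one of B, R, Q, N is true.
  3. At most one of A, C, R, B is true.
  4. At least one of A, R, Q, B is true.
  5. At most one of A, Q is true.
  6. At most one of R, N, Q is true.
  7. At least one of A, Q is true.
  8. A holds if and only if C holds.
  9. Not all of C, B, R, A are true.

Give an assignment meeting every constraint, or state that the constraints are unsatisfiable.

Q = True, N = False, A = False, K = False, B = False, C = False, R = False

  (1) K=F ⇒ B: vacuous ✓
  (2) {B, R, Q, N}: 1 true — at most one ✓
  (3) {A, C, R, B}: 0 true — at most one ✓
  (4) {A, R, Q, B}: 1 true — at least one ✓
  (5) {A, Q}: 1 true — at most one ✓
  (6) {R, N, Q}: 1 true — at most one ✓
  (7) {A, Q}: 1 true — at least one ✓
  (8) A=F, C=F — same ✓
  (9) {C, B, R, A}: 0/4 true — not all ✓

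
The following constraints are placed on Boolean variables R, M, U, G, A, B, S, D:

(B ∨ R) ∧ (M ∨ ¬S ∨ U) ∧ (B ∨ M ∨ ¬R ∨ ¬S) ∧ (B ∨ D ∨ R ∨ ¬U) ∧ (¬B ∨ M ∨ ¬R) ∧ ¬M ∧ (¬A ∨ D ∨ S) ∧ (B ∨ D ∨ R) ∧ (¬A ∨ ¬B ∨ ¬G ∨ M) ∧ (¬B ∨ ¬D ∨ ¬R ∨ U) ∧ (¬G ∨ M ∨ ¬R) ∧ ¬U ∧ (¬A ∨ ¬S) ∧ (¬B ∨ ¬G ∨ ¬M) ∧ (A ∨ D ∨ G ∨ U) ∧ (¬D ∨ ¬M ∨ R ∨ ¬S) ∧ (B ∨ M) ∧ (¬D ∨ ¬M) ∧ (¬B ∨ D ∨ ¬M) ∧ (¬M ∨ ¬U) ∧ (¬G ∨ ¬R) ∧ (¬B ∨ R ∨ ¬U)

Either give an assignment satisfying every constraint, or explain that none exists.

R = False; M = False; U = False; G = True; A = False; B = True; S = False; D = False

Unit clause (¬M) forces M = False.
Unit clause (¬U) forces U = False.
In (B ∨ M) only B is left, so B = True.
In (M ∨ ¬S ∨ U) only ¬S is left, so S = False.
In (¬B ∨ M ∨ ¬R) only ¬R is left, so R = False.
Set G = True.
  then (¬A ∨ ¬B ∨ ¬G ∨ M) forces A = False.
Set D = False.
All clauses satisfied.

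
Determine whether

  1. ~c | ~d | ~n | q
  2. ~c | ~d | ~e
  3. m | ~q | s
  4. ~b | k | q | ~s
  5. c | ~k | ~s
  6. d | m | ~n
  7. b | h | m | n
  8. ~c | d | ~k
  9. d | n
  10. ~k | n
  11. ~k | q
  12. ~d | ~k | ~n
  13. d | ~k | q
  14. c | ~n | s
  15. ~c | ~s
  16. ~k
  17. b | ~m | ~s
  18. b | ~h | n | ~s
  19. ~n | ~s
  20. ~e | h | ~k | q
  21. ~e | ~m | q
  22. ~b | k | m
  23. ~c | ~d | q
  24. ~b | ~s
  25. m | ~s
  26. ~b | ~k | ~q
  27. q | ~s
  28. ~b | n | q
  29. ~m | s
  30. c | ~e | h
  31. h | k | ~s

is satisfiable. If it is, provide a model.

Unit clause (~k) forces k = False.
Set s = False.
  then (~m | s) forces m = False.
  then (m | ~q | s) forces q = False.
  then (~b | k | m) forces b = False.
Try c = True:
  (~c | ~d | q) forces d = False.
  (d | m | ~n) forces n = False.
  clause (d | n) is falsified — backtrack.
So c = False.
  then (c | ~n | s) forces n = False.
  then (b | h | m | n) forces h = True.
  then (d | n) forces d = True.
Set e = False.
All clauses satisfied.

s = False; q = False; m = False; b = False; c = False; e = False; k = False; d = True; n = False; h = True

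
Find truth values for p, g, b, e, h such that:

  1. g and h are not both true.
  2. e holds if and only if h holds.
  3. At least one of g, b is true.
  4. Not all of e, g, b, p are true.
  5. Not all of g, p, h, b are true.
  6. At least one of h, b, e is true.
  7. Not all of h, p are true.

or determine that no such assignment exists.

p = False, g = False, b = True, e = False, h = False

  (1) g=F, h=F — not both ✓
  (2) e=F, h=F — same ✓
  (3) {g, b}: 1 true — at least one ✓
  (4) {e, g, b, p}: 1/4 true — not all ✓
  (5) {g, p, h, b}: 1/4 true — not all ✓
  (6) {h, b, e}: 1 true — at least one ✓
  (7) {h, p}: 0/2 true — not all ✓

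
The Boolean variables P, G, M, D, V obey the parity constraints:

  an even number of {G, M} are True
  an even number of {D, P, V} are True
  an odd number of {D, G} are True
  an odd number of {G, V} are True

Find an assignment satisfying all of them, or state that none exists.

P = False, G = True, M = True, D = False, V = False

{G, M}: 2 true → even ✓
{D, P, V}: 0 true → even ✓
{D, G}: 1 true → odd ✓
{G, V}: 1 true → odd ✓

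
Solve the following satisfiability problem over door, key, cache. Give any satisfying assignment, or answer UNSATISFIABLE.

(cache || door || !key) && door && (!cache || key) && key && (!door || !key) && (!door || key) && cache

No satisfying assignment exists.

Case door = True:
  (key) forces key = True.
  Clause (!door || !key) is falsified — contradiction.
Case door = False:
  Clause (door) is falsified — contradiction.
Both cases fail, so the formula is unsatisfiable.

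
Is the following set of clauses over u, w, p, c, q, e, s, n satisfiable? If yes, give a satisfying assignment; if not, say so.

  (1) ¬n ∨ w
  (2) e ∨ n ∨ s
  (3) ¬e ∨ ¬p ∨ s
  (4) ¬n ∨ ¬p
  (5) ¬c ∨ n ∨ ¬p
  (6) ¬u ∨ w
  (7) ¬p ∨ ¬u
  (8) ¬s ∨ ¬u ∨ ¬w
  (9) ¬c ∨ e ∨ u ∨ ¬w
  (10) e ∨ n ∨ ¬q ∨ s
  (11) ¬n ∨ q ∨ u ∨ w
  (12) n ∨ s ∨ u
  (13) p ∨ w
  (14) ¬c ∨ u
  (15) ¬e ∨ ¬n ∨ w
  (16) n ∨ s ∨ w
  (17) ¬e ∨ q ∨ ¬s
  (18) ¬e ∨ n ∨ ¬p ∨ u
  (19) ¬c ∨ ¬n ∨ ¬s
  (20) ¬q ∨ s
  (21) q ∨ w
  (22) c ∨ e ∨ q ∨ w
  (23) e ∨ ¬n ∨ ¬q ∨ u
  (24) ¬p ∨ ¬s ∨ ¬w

u = False; w = True; p = False; c = False; q = False; e = False; s = False; n = True

Set u = False.
  then (¬c ∨ u) forces c = False.
Set w = True.
Try p = True:
  (¬n ∨ ¬p) forces n = False.
  (n ∨ s ∨ u) forces s = True.
  clause (¬p ∨ ¬s ∨ ¬w) is falsified — backtrack.
So p = False.
Set q = False.
Set e = False.
Set s = False.
  then (e ∨ n ∨ s) forces n = True.
All clauses satisfied.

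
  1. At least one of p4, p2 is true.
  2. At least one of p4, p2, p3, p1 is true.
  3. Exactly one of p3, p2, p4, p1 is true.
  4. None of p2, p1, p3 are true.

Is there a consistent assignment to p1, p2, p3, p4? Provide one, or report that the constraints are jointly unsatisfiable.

p1: False; p2: False; p3: False; p4: True

  (1) {p4, p2}: 1 true — at least one ✓
  (2) {p4, p2, p3, p1}: 1 true — at least one ✓
  (3) {p3, p2, p4, p1}: 1 true — exactly one ✓
  (4) {p2, p1, p3}: 0 true — none ✓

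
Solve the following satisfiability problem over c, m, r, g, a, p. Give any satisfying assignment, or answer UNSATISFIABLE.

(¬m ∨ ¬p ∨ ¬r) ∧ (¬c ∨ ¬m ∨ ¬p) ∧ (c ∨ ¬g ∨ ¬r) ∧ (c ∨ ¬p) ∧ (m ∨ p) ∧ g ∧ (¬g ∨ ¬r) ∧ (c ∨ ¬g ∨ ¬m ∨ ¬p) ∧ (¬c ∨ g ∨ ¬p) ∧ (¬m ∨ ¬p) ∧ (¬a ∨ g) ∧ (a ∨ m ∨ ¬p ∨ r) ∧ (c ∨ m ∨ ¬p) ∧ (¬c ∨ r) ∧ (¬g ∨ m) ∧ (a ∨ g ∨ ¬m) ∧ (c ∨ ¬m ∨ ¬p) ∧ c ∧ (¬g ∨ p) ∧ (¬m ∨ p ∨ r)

Unsatisfiable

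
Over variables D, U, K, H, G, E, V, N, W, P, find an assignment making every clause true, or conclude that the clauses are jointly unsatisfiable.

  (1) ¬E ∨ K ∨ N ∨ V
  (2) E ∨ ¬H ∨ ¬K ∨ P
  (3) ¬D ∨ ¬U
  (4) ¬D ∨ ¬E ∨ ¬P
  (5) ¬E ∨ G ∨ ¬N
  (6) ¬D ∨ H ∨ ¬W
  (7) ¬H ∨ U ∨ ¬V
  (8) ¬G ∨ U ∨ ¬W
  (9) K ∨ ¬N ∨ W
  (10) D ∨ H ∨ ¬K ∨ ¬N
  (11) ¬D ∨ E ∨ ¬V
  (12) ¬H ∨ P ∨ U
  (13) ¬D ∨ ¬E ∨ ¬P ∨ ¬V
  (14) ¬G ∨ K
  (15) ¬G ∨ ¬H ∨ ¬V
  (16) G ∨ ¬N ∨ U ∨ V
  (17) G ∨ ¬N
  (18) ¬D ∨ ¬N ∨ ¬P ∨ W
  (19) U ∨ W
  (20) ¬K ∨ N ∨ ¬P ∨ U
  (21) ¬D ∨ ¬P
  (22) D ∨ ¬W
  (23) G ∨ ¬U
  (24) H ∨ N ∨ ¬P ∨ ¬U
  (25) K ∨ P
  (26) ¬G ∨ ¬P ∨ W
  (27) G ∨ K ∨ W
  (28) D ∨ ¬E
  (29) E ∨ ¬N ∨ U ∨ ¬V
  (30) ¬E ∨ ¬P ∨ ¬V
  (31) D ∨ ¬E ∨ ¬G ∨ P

Set D = False.
  then (D ∨ ¬W) forces W = False.
  then (D ∨ ¬E) forces E = False.
  then (U ∨ W) forces U = True.
  then (G ∨ ¬U) forces G = True.
  then (¬G ∨ ¬P ∨ W) forces P = False.
  then (¬G ∨ K) forces K = True.
  then (E ∨ ¬H ∨ ¬K ∨ P) forces H = False.
  then (D ∨ H ∨ ¬K ∨ ¬N) forces N = False.
Set V = False.
All clauses satisfied.

D: False, U: True, K: True, H: False, G: True, E: False, V: False, N: False, W: False, P: False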